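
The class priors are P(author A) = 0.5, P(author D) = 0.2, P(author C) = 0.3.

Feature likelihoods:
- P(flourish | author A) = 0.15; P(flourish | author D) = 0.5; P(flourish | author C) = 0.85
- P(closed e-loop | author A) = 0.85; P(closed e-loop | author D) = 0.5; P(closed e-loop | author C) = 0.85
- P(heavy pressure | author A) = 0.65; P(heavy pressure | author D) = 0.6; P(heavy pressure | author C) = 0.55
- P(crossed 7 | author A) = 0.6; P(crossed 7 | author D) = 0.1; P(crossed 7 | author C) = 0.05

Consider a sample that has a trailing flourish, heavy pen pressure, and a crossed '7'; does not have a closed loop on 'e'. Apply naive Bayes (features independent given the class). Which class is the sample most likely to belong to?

author A

author A: 0.5 × 0.15 × (1−0.85) × 0.65 × 0.6 = 0.0043875
author D: 0.2 × 0.5 × (1−0.5) × 0.6 × 0.1 = 0.003
author C: 0.3 × 0.85 × (1−0.85) × 0.55 × 0.05 = 0.001051875
Highest score → author A.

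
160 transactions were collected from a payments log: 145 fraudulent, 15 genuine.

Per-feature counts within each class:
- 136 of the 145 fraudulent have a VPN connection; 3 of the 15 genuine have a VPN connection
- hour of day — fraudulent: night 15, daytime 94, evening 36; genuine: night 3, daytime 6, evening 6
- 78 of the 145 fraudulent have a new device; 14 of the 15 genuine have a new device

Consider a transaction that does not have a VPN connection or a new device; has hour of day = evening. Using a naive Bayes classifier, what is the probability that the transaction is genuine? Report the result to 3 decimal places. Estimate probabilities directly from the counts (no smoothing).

0.237

fraudulent: (145/160) × (9/145) × (36/145) × (67/145) ≈ 0.00645303
genuine: (15/160) × (12/15) × (6/15) × (1/15) = 0.002
P(genuine | x) = 0.002 / 0.00845303 ≈ 0.237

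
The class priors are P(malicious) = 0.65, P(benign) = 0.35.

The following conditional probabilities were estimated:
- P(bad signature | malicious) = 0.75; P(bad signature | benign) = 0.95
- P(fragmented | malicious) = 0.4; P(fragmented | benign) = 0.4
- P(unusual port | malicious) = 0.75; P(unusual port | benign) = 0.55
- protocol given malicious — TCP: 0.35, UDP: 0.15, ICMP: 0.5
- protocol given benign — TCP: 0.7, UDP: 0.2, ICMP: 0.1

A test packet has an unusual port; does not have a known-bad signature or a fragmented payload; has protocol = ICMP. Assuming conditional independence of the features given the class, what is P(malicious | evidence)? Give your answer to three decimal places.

0.984

malicious: 0.65 × (1−0.75) × (1−0.4) × 0.75 × 0.5 = 0.0365625
benign: 0.35 × (1−0.95) × (1−0.4) × 0.55 × 0.1 = 0.0005775
P(malicious | x) = 0.0365625 / 0.03714 ≈ 0.984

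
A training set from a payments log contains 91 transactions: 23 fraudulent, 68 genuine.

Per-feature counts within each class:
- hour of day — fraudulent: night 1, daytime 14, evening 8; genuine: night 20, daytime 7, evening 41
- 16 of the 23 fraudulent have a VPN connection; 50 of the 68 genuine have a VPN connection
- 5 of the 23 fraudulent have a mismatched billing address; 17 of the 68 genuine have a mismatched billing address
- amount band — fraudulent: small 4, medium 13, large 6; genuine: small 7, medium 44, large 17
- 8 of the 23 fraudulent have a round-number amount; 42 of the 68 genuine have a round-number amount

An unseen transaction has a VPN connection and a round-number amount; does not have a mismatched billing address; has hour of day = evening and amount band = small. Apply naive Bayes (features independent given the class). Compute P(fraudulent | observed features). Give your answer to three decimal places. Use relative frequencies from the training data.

0.155

fraudulent: (23/91) × (8/23) × (16/23) × (18/23) × (4/23) × (8/23) ≈ 0.00289521
genuine: (68/91) × (41/68) × (50/68) × (51/68) × (7/68) × (42/68) ≈ 0.0157977
P(fraudulent | x) = 0.00289521 / 0.01869291 ≈ 0.155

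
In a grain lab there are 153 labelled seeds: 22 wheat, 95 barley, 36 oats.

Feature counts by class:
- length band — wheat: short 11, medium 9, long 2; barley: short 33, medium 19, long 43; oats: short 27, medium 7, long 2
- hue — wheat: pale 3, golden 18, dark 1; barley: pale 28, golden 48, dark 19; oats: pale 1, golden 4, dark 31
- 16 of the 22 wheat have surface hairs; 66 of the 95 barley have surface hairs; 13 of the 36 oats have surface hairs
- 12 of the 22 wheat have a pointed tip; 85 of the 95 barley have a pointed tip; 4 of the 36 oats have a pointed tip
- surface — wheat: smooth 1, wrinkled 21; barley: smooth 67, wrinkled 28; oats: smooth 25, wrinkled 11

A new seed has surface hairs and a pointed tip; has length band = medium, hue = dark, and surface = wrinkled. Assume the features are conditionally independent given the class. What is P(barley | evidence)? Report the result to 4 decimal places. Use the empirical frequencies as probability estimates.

wheat: (22/153) × (9/22) × (1/22) × (16/22) × (12/22) × (21/22) ≈ 0.00101247
barley: (95/153) × (19/95) × (19/95) × (66/95) × (85/95) × (28/95) ≈ 0.00455032
oats: (36/153) × (7/36) × (31/36) × (13/36) × (4/36) × (11/36) ≈ 0.000483008
P(barley | x) = 0.00455032 / 0.006045798 ≈ 0.7526

0.7526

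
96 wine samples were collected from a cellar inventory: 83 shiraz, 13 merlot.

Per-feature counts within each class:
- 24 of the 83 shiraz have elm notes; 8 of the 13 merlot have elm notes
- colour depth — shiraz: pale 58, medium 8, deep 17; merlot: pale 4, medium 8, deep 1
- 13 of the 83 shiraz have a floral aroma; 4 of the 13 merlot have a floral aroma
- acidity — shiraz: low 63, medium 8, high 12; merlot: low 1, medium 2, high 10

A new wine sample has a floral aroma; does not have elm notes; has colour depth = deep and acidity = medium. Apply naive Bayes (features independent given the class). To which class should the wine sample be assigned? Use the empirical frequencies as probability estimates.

shiraz

shiraz: (83/96) × (59/83) × (17/83) × (13/83) × (8/83) ≈ 0.00190033
merlot: (13/96) × (5/13) × (1/13) × (4/13) × (2/13) ≈ 0.000189653
Highest score → shiraz.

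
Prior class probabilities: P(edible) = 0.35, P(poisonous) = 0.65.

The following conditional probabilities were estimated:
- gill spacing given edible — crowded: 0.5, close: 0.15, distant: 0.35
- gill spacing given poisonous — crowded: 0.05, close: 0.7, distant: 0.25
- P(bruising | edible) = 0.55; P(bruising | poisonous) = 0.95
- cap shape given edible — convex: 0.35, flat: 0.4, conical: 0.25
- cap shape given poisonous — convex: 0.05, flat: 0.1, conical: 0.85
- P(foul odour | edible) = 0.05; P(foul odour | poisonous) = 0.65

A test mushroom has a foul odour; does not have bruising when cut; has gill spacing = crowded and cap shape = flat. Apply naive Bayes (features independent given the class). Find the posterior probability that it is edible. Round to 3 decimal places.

edible: 0.35 × 0.5 × (1−0.55) × 0.4 × 0.05 = 0.001575
poisonous: 0.65 × 0.05 × (1−0.95) × 0.1 × 0.65 = 0.000105625
P(edible | x) = 0.001575 / 0.001680625 ≈ 0.937

0.937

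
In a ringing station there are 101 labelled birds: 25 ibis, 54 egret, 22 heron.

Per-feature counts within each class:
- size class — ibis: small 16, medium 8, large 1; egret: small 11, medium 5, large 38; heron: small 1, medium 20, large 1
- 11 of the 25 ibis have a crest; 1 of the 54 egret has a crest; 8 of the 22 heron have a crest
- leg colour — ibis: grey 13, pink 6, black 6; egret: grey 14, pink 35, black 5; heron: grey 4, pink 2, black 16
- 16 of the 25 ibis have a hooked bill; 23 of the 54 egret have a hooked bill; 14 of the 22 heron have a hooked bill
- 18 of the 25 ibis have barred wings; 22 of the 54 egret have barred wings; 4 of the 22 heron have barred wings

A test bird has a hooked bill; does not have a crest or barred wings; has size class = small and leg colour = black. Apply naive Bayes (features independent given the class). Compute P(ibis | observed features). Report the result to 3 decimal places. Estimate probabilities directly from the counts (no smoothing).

ibis: (25/101) × (16/25) × (14/25) × (6/25) × (16/25) × (7/25) ≈ 0.00381536
egret: (54/101) × (11/54) × (53/54) × (5/54) × (23/54) × (32/54) ≈ 0.00249816
heron: (22/101) × (1/22) × (14/22) × (16/22) × (14/22) × (18/22) ≈ 0.00238581
P(ibis | x) = 0.00381536 / 0.00869933 ≈ 0.439

0.439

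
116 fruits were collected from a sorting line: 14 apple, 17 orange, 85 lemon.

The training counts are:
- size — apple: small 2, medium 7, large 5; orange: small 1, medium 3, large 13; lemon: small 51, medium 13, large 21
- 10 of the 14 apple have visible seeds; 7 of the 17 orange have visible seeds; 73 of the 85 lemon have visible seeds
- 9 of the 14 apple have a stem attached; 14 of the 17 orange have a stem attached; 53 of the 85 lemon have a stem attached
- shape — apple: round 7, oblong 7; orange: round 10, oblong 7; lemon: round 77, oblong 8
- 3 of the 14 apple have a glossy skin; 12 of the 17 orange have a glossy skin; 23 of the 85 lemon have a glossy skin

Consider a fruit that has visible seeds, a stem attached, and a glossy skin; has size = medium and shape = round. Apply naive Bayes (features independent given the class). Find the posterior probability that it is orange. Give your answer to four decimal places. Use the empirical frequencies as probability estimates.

apple: (14/116) × (7/14) × (10/14) × (9/14) × (7/14) × (3/14) ≈ 0.00296886
orange: (17/116) × (3/17) × (7/17) × (14/17) × (10/17) × (12/17) ≈ 0.00364145
lemon: (85/116) × (13/85) × (73/85) × (53/85) × (77/85) × (23/85) ≈ 0.0147105
P(orange | x) = 0.00364145 / 0.02132081 ≈ 0.1708

0.1708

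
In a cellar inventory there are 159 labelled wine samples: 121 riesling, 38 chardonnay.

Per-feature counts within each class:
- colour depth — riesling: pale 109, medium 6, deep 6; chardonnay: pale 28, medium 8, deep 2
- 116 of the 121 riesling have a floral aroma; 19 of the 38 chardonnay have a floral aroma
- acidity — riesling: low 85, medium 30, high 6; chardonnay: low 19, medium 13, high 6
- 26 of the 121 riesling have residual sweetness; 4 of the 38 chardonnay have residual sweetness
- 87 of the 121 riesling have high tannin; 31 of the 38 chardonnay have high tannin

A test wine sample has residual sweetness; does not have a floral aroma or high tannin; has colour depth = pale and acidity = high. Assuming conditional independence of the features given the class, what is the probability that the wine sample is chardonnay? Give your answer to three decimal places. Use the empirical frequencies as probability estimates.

0.761

riesling: (121/159) × (109/121) × (5/121) × (6/121) × (26/121) × (34/121) ≈ 0.0000848128
chardonnay: (38/159) × (28/38) × (19/38) × (6/38) × (4/38) × (7/38) ≈ 0.000269581
P(chardonnay | x) = 0.000269581 / 0.0003543938 ≈ 0.761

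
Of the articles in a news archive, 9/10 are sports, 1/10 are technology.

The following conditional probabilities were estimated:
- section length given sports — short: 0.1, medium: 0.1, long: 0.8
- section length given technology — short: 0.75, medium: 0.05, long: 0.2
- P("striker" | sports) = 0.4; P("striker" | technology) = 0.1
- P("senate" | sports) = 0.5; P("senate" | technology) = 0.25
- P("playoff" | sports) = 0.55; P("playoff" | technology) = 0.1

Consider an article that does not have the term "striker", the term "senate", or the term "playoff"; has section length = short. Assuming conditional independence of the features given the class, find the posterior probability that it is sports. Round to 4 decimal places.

0.2105

sports: 0.9 × 0.1 × (1−0.4) × (1−0.5) × (1−0.55) = 0.01215
technology: 0.1 × 0.75 × (1−0.1) × (1−0.25) × (1−0.1) = 0.0455625
P(sports | x) = 0.01215 / 0.0577125 ≈ 0.2105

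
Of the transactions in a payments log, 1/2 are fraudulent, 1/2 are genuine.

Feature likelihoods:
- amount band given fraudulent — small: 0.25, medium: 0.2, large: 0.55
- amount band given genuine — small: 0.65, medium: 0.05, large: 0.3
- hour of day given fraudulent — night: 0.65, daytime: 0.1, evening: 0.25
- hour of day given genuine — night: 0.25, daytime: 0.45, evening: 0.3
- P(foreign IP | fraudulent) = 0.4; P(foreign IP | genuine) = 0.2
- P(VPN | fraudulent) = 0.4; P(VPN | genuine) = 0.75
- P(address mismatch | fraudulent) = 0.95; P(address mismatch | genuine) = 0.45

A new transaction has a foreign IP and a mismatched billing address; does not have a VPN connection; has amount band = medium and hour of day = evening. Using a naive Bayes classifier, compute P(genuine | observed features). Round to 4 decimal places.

fraudulent: 0.5 × 0.2 × 0.25 × 0.4 × (1−0.4) × 0.95 = 0.0057
genuine: 0.5 × 0.05 × 0.3 × 0.2 × (1−0.75) × 0.45 = 0.00016875
P(genuine | x) = 0.00016875 / 0.00586875 ≈ 0.0288

0.0288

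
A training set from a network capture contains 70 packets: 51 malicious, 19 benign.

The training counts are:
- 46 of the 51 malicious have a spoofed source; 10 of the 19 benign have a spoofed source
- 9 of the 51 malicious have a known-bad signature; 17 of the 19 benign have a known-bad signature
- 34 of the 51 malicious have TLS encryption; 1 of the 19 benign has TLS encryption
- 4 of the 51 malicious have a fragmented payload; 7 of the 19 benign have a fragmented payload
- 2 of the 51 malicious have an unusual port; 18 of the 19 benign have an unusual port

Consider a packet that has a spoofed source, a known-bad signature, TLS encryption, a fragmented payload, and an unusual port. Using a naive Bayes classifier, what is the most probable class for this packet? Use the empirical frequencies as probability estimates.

benign

malicious: (51/70) × (46/51) × (9/51) × (34/51) × (4/51) × (2/51) ≈ 0.000237788
benign: (19/70) × (10/19) × (17/19) × (1/19) × (7/19) × (18/19) ≈ 0.00234805
Highest score → benign.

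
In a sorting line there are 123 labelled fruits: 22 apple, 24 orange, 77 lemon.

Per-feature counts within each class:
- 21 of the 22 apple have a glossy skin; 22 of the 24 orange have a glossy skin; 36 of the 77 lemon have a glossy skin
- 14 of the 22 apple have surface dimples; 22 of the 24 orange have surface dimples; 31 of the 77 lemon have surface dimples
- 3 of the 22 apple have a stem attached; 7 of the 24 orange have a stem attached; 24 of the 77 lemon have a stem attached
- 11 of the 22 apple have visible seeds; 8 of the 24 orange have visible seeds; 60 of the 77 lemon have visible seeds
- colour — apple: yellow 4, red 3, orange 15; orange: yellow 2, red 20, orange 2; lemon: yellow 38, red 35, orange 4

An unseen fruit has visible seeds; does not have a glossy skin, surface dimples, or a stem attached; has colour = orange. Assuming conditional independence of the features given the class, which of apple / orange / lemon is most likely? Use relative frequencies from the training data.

lemon

apple: (22/123) × (1/22) × (8/22) × (19/22) × (11/22) × (15/22) ≈ 0.000870426
orange: (24/123) × (2/24) × (2/24) × (17/24) × (8/24) × (2/24) ≈ 0.0000266611
lemon: (77/123) × (41/77) × (46/77) × (53/77) × (60/77) × (4/77) ≈ 0.00554831
Highest score → lemon.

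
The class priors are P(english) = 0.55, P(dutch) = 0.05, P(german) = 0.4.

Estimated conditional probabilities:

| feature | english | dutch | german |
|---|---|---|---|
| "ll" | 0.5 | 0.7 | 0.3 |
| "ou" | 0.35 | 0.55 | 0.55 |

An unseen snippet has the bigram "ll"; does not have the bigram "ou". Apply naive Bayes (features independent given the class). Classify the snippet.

english: 0.55 × 0.5 × (1−0.35) = 0.17875
dutch: 0.05 × 0.7 × (1−0.55) = 0.01575
german: 0.4 × 0.3 × (1−0.55) = 0.054
Highest score → english.

english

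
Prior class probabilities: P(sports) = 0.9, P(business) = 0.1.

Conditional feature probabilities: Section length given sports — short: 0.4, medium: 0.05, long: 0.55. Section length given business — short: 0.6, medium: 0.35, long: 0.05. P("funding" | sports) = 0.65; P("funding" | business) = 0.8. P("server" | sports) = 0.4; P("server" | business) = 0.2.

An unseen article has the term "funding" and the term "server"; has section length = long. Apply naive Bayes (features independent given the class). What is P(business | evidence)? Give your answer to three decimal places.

sports: 0.9 × 0.55 × 0.65 × 0.4 = 0.1287
business: 0.1 × 0.05 × 0.8 × 0.2 = 0.0008
P(business | x) = 0.0008 / 0.1295 ≈ 0.006

0.006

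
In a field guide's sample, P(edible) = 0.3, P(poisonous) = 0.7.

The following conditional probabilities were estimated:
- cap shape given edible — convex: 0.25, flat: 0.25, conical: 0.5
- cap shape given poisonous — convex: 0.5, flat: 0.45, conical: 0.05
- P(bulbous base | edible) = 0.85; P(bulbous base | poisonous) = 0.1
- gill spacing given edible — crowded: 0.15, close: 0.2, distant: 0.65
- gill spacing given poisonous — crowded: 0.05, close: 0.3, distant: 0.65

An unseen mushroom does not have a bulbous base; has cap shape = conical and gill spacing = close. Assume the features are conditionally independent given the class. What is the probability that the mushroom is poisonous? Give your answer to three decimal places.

0.677

edible: 0.3 × 0.5 × (1−0.85) × 0.2 = 0.0045
poisonous: 0.7 × 0.05 × (1−0.1) × 0.3 = 0.00945
P(poisonous | x) = 0.00945 / 0.01395 ≈ 0.677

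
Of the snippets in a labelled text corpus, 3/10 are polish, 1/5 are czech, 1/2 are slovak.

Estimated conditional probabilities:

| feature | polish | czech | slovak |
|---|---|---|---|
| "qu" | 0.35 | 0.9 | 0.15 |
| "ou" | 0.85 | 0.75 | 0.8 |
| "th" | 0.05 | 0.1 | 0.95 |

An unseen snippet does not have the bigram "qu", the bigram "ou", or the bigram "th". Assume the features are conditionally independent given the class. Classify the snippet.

polish: 0.3 × (1−0.35) × (1−0.85) × (1−0.05) = 0.0277875
czech: 0.2 × (1−0.9) × (1−0.75) × (1−0.1) = 0.0045
slovak: 0.5 × (1−0.15) × (1−0.8) × (1−0.95) = 0.00425
Highest score → polish.

polish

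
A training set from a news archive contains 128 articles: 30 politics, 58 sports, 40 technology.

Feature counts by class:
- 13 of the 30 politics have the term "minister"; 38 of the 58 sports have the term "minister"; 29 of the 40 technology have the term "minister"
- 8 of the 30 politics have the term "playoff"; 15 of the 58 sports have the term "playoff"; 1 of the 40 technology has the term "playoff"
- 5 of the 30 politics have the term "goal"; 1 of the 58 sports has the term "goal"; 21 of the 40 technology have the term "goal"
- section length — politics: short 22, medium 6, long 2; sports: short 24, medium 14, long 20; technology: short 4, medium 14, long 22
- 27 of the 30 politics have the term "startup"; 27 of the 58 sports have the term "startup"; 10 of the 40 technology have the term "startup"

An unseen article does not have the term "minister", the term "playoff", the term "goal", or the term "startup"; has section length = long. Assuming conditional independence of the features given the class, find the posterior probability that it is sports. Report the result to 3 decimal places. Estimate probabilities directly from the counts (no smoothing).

0.553

politics: (30/128) × (17/30) × (22/30) × (25/30) × (2/30) × (3/30) ≈ 0.000541088
sports: (58/128) × (20/58) × (43/58) × (57/58) × (20/58) × (31/58) ≈ 0.0209818
technology: (40/128) × (11/40) × (39/40) × (19/40) × (22/40) × (30/40) = 0.01641741943359375
P(sports | x) = 0.0209818 / 0.03794030743359375 ≈ 0.553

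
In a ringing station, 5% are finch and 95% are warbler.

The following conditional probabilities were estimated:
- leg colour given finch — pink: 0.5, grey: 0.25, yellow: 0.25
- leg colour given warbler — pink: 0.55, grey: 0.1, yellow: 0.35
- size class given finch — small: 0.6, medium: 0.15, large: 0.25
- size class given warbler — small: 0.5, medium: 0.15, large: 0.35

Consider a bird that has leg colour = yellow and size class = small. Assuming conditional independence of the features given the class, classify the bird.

finch: 0.05 × 0.25 × 0.6 = 0.0075
warbler: 0.95 × 0.35 × 0.5 = 0.16625
Highest score → warbler.

warbler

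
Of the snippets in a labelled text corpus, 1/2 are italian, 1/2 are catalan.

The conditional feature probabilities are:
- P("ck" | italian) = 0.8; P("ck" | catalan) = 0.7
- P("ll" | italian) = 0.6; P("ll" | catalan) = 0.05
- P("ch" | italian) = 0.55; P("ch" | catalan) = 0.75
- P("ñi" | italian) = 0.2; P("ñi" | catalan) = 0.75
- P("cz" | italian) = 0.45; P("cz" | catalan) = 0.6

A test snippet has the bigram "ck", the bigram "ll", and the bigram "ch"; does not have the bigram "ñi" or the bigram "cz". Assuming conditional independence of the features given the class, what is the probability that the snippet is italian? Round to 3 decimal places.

italian: 0.5 × 0.8 × 0.6 × 0.55 × (1−0.2) × (1−0.45) = 0.05808
catalan: 0.5 × 0.7 × 0.05 × 0.75 × (1−0.75) × (1−0.6) = 0.0013125
P(italian | x) = 0.05808 / 0.0593925 ≈ 0.978

0.978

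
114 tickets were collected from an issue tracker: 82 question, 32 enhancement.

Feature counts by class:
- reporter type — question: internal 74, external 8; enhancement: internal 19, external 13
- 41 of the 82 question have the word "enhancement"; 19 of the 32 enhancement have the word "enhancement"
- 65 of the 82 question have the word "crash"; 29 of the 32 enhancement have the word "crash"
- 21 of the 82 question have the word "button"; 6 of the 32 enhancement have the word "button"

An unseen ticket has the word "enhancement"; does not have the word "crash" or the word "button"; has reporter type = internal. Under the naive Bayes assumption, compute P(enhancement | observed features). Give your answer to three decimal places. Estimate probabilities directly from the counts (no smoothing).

0.131

question: (82/114) × (74/82) × (41/82) × (17/82) × (61/82) ≈ 0.0500551
enhancement: (32/114) × (19/32) × (19/32) × (3/32) × (26/32) = 0.007537841796875
P(enhancement | x) = 0.007537841796875 / 0.057592941796875 ≈ 0.131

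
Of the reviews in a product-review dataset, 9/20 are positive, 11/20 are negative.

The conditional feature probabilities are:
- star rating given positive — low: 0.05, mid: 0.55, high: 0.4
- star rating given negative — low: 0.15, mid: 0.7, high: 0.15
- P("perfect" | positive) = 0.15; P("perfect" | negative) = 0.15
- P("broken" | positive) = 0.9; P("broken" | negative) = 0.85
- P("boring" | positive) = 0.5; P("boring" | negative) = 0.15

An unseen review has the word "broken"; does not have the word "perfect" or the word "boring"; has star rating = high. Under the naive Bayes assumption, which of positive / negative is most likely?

positive

positive: 0.45 × 0.4 × (1−0.15) × 0.9 × (1−0.5) = 0.06885
negative: 0.55 × 0.15 × (1−0.15) × 0.85 × (1−0.15) = 0.0506653125
Highest score → positive.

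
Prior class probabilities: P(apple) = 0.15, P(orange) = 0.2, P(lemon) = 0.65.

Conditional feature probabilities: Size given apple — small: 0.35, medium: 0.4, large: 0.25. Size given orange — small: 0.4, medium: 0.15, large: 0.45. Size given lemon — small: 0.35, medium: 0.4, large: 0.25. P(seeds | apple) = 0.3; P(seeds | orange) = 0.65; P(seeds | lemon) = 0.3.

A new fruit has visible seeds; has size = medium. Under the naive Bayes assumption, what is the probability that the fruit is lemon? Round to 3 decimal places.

apple: 0.15 × 0.4 × 0.3 = 0.018
orange: 0.2 × 0.15 × 0.65 = 0.0195
lemon: 0.65 × 0.4 × 0.3 = 0.078
P(lemon | x) = 0.078 / 0.1155 ≈ 0.675

0.675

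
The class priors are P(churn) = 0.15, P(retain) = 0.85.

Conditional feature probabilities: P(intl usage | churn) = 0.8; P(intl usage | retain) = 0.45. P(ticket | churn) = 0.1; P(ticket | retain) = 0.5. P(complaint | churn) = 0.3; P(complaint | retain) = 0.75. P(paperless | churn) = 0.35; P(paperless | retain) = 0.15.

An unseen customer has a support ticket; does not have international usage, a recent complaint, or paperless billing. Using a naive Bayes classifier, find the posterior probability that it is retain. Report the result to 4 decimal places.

churn: 0.15 × (1−0.8) × 0.1 × (1−0.3) × (1−0.35) = 0.001365
retain: 0.85 × (1−0.45) × 0.5 × (1−0.75) × (1−0.15) = 0.049671875
P(retain | x) = 0.049671875 / 0.051036875 ≈ 0.9733

0.9733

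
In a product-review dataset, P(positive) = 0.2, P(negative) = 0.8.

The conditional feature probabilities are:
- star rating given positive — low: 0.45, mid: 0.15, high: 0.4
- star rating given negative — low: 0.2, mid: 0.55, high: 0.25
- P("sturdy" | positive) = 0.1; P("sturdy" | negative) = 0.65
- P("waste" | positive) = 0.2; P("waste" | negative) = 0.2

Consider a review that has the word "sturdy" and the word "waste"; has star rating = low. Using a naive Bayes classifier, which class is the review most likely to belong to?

negative

positive: 0.2 × 0.45 × 0.1 × 0.2 = 0.0018
negative: 0.8 × 0.2 × 0.65 × 0.2 = 0.0208
Highest score → negative.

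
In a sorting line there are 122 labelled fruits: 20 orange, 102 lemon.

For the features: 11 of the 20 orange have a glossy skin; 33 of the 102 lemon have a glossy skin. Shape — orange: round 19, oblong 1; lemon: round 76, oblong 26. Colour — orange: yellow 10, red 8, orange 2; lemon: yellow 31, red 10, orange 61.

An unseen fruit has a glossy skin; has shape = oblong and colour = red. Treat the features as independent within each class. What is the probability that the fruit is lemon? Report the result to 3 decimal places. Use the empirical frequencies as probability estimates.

orange: (20/122) × (11/20) × (1/20) × (8/20) ≈ 0.00180328
lemon: (102/122) × (33/102) × (26/102) × (10/102) ≈ 0.0067597
P(lemon | x) = 0.0067597 / 0.00856298 ≈ 0.789

0.789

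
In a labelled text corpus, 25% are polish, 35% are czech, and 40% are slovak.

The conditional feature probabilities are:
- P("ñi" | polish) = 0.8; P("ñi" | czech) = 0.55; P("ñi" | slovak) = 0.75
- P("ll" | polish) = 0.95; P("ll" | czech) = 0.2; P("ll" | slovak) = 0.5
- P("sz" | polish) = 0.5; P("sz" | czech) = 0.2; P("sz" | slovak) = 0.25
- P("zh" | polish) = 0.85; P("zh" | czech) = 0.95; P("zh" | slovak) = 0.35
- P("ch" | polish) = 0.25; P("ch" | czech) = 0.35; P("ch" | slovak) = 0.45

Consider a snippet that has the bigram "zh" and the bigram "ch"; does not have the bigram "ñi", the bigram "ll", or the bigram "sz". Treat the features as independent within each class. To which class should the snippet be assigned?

czech

polish: 0.25 × (1−0.8) × (1−0.95) × (1−0.5) × 0.85 × 0.25 = 0.000265625
czech: 0.35 × (1−0.55) × (1−0.2) × (1−0.2) × 0.95 × 0.35 = 0.033516
slovak: 0.4 × (1−0.75) × (1−0.5) × (1−0.25) × 0.35 × 0.45 = 0.00590625
Highest score → czech.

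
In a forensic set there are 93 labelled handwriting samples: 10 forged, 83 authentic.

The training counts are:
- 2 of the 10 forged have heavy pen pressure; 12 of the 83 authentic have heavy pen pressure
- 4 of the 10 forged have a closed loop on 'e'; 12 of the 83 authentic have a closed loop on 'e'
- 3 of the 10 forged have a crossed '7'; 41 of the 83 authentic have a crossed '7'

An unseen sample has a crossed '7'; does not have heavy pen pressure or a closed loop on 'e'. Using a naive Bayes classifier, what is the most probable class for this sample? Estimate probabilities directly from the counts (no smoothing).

authentic

forged: (10/93) × (8/10) × (6/10) × (3/10) ≈ 0.0154839
authentic: (83/93) × (71/83) × (71/83) × (41/83) ≈ 0.322598
Highest score → authentic.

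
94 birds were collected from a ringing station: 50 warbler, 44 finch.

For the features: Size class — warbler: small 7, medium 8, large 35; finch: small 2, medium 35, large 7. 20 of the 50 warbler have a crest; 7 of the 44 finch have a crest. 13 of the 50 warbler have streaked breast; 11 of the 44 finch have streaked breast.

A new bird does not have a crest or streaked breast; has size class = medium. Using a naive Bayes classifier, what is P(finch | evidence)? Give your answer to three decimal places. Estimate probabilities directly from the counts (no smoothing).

warbler: (50/94) × (8/50) × (30/50) × (37/50) ≈ 0.0377872
finch: (44/94) × (35/44) × (37/44) × (33/44) ≈ 0.234828
P(finch | x) = 0.234828 / 0.2726152 ≈ 0.861

0.861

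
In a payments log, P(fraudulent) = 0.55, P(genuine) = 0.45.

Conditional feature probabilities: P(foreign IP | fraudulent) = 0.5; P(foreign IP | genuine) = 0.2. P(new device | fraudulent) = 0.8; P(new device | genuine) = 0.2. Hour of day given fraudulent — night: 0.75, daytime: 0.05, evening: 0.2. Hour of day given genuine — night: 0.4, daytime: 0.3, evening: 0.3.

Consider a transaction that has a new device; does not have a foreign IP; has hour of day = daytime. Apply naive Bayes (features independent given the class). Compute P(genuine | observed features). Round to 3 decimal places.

fraudulent: 0.55 × (1−0.5) × 0.8 × 0.05 = 0.011
genuine: 0.45 × (1−0.2) × 0.2 × 0.3 = 0.0216
P(genuine | x) = 0.0216 / 0.0326 ≈ 0.663

0.663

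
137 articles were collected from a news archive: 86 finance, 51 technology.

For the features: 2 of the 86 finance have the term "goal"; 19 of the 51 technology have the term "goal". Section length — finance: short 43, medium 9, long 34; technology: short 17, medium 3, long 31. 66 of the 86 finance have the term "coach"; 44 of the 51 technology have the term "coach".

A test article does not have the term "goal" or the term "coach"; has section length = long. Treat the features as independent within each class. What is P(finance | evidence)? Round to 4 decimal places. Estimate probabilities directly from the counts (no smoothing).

0.7431

finance: (86/137) × (84/86) × (34/86) × (20/86) ≈ 0.0563729
technology: (51/137) × (32/51) × (31/51) × (7/51) ≈ 0.0194872
P(finance | x) = 0.0563729 / 0.0758601 ≈ 0.7431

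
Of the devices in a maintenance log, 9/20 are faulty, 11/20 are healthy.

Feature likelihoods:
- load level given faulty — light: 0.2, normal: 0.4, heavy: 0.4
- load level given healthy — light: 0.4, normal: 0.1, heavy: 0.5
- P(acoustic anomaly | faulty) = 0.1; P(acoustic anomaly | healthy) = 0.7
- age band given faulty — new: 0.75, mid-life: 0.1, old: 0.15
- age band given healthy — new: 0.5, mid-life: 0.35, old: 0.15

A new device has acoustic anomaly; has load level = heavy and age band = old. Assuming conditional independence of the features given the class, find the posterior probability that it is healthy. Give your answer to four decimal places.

0.9145

faulty: 0.45 × 0.4 × 0.1 × 0.15 = 0.0027
healthy: 0.55 × 0.5 × 0.7 × 0.15 = 0.028875
P(healthy | x) = 0.028875 / 0.031575 ≈ 0.9145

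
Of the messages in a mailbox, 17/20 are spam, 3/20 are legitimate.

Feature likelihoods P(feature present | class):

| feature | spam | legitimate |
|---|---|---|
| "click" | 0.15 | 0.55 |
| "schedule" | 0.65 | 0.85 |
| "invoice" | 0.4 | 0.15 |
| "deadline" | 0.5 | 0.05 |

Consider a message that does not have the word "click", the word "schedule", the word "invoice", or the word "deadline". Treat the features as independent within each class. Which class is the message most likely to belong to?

spam

spam: 0.85 × (1−0.15) × (1−0.65) × (1−0.4) × (1−0.5) = 0.0758625
legitimate: 0.15 × (1−0.55) × (1−0.85) × (1−0.15) × (1−0.05) = 0.0081759375
Highest score → spam.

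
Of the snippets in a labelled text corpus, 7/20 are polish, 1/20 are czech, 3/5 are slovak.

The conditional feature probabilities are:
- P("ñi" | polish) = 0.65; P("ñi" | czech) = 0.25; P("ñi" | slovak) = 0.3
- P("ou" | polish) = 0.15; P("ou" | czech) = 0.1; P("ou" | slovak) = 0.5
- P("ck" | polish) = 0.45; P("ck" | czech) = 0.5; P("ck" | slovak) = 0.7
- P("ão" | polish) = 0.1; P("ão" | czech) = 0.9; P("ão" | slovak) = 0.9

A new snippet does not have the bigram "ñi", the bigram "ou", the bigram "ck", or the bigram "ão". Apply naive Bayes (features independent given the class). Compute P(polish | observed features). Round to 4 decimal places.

0.8658

polish: 0.35 × (1−0.65) × (1−0.15) × (1−0.45) × (1−0.1) = 0.051541875
czech: 0.05 × (1−0.25) × (1−0.1) × (1−0.5) × (1−0.9) = 0.0016875
slovak: 0.6 × (1−0.3) × (1−0.5) × (1−0.7) × (1−0.9) = 0.0063
P(polish | x) = 0.051541875 / 0.059529375 ≈ 0.8658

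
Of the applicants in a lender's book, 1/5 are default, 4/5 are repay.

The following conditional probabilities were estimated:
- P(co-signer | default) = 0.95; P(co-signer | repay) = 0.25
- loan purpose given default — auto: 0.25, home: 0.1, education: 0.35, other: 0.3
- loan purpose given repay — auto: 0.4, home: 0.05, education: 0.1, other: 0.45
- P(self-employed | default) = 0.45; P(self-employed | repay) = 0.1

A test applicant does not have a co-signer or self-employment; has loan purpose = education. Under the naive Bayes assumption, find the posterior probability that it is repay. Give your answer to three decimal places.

0.966

default: 0.2 × (1−0.95) × 0.35 × (1−0.45) = 0.001925
repay: 0.8 × (1−0.25) × 0.1 × (1−0.1) = 0.054
P(repay | x) = 0.054 / 0.055925 ≈ 0.966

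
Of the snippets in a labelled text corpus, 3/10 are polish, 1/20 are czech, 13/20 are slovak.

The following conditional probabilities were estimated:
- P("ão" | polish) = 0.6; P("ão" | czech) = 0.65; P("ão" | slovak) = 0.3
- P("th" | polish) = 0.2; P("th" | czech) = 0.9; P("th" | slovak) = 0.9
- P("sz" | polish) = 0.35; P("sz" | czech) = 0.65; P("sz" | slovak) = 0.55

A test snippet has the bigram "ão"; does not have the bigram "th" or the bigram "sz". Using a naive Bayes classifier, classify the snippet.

polish: 0.3 × 0.6 × (1−0.2) × (1−0.35) = 0.0936
czech: 0.05 × 0.65 × (1−0.9) × (1−0.65) = 0.0011375
slovak: 0.65 × 0.3 × (1−0.9) × (1−0.55) = 0.008775
Highest score → polish.

polish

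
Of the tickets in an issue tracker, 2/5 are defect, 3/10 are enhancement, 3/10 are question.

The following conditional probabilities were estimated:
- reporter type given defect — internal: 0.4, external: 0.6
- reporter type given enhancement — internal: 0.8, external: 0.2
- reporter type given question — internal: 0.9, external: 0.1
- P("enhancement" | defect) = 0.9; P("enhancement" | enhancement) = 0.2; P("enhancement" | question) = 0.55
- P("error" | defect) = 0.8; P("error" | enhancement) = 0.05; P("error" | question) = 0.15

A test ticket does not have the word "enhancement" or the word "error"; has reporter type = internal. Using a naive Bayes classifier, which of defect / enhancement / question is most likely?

enhancement

defect: 0.4 × 0.4 × (1−0.9) × (1−0.8) = 0.0032
enhancement: 0.3 × 0.8 × (1−0.2) × (1−0.05) = 0.1824
question: 0.3 × 0.9 × (1−0.55) × (1−0.15) = 0.103275
Highest score → enhancement.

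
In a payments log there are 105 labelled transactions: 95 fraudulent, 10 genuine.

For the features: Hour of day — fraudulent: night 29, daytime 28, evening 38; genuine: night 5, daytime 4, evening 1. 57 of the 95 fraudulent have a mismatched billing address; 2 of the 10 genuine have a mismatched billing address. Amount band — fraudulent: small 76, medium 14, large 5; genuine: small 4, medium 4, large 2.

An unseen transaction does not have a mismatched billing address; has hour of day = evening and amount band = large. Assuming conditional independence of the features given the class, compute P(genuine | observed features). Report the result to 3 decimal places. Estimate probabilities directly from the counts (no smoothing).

fraudulent: (95/105) × (38/95) × (38/95) × (5/95) ≈ 0.00761905
genuine: (10/105) × (1/10) × (8/10) × (2/10) ≈ 0.00152381
P(genuine | x) = 0.00152381 / 0.00914286 ≈ 0.167

0.167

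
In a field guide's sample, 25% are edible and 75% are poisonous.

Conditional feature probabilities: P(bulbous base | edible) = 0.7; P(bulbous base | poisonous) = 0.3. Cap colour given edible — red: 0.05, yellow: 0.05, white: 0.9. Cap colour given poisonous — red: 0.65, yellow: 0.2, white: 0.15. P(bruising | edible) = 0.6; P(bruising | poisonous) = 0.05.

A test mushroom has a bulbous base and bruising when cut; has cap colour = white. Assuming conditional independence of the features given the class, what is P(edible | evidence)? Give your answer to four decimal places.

edible: 0.25 × 0.7 × 0.9 × 0.6 = 0.0945
poisonous: 0.75 × 0.3 × 0.15 × 0.05 = 0.0016875
P(edible | x) = 0.0945 / 0.0961875 ≈ 0.9825

0.9825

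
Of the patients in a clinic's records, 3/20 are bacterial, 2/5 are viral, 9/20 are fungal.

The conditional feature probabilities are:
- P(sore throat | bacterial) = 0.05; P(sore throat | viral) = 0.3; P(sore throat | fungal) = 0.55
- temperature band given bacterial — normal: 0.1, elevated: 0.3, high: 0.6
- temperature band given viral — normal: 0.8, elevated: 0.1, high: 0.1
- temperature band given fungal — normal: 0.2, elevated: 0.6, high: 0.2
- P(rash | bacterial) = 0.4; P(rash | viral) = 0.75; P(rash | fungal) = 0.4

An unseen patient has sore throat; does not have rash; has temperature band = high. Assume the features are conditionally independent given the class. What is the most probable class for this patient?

fungal

bacterial: 0.15 × 0.05 × 0.6 × (1−0.4) = 0.0027
viral: 0.4 × 0.3 × 0.1 × (1−0.75) = 0.003
fungal: 0.45 × 0.55 × 0.2 × (1−0.4) = 0.0297
Highest score → fungal.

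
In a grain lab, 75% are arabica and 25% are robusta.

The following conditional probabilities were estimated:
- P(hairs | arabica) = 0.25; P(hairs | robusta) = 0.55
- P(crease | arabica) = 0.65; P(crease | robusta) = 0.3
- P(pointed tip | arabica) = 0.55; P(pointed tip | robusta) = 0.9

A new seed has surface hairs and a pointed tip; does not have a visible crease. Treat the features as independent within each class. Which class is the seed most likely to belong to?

robusta

arabica: 0.75 × 0.25 × (1−0.65) × 0.55 = 0.03609375
robusta: 0.25 × 0.55 × (1−0.3) × 0.9 = 0.086625
Highest score → robusta.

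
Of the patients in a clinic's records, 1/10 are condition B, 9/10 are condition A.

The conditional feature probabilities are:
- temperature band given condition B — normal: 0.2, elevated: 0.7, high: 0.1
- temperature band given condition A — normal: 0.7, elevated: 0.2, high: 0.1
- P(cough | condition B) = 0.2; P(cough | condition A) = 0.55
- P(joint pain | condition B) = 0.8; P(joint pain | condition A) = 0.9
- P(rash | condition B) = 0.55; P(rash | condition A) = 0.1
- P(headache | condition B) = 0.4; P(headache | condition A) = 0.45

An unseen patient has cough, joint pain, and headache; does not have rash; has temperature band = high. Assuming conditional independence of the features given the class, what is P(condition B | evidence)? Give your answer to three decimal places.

0.016

condition B: 0.1 × 0.1 × 0.2 × 0.8 × (1−0.55) × 0.4 = 0.000288
condition A: 0.9 × 0.1 × 0.55 × 0.9 × (1−0.1) × 0.45 = 0.01804275
P(condition B | x) = 0.000288 / 0.01833075 ≈ 0.016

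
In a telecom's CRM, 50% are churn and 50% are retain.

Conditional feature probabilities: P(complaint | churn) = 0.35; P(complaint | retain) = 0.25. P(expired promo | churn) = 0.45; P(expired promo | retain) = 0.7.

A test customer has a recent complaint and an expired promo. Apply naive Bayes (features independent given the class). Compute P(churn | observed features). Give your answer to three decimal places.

0.474

churn: 0.5 × 0.35 × 0.45 = 0.07875
retain: 0.5 × 0.25 × 0.7 = 0.0875
P(churn | x) = 0.07875 / 0.16625 ≈ 0.474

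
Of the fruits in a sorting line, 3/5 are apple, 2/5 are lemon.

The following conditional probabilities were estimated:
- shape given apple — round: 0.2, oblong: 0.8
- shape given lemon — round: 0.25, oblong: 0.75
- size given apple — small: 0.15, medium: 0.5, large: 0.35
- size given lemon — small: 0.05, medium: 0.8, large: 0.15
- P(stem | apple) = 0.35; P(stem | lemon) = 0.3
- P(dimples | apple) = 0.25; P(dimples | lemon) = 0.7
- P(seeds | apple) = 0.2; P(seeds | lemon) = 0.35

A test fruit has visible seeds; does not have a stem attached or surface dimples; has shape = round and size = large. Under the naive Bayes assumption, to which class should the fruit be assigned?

apple: 0.6 × 0.2 × 0.35 × (1−0.35) × (1−0.25) × 0.2 = 0.004095
lemon: 0.4 × 0.25 × 0.15 × (1−0.3) × (1−0.7) × 0.35 = 0.0011025
Highest score → apple.

apple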